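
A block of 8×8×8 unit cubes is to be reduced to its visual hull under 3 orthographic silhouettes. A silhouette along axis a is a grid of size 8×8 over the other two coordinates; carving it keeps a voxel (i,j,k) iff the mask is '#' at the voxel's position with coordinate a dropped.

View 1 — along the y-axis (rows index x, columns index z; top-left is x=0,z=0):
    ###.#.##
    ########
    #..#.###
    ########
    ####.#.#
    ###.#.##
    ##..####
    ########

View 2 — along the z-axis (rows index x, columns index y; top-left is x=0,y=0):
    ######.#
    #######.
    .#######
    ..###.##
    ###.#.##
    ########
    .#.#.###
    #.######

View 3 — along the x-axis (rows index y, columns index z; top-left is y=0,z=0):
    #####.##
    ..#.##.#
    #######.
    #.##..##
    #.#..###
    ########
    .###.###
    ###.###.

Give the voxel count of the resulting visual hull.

voxel count = 258

initial block: 8^3 = 512
carve view 1 (along y, XZ-mask fill 53/64): 424 voxels remain
carve view 2 (along z, XY-mask fill 52/64): 343 voxels remain
carve view 3 (along x, YZ-mask fill 48/64): 258 voxels remain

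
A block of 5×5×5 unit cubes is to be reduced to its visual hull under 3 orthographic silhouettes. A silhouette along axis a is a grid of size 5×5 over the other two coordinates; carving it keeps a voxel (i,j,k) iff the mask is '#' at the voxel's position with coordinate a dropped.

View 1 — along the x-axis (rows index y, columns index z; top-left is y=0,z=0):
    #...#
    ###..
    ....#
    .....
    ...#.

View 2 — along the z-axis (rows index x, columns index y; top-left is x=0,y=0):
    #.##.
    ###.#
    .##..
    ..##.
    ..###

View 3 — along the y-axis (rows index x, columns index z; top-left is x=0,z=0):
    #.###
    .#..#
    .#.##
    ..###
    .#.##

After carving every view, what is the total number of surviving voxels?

full grid |V| = 125
step 1: project along x, AND mask (7/25) → |grid| = 35
step 2: project along z, AND mask (14/25) → |grid| = 17
step 3: project along y, AND mask (15/25) → |grid| = 11

remaining voxels: 11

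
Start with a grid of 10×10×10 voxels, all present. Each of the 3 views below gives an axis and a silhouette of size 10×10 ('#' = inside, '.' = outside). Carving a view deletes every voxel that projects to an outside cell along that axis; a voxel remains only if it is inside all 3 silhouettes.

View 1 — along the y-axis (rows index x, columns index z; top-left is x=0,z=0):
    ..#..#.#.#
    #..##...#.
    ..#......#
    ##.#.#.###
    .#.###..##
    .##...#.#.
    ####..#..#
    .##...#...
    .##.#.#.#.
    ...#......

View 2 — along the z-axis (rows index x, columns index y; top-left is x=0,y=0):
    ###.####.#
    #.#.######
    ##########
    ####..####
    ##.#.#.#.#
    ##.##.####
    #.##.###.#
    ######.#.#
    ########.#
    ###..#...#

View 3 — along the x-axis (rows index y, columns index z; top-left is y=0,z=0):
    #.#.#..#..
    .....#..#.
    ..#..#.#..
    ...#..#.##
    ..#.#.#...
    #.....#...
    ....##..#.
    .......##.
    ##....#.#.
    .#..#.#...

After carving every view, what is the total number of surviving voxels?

before carving: 1000 voxels (10×10×10)
[1] y-view keeps 42 columns → grid now 420
[2] z-view keeps 77 columns → grid now 324
[3] x-view keeps 30 columns → grid now 96

remaining voxels: 96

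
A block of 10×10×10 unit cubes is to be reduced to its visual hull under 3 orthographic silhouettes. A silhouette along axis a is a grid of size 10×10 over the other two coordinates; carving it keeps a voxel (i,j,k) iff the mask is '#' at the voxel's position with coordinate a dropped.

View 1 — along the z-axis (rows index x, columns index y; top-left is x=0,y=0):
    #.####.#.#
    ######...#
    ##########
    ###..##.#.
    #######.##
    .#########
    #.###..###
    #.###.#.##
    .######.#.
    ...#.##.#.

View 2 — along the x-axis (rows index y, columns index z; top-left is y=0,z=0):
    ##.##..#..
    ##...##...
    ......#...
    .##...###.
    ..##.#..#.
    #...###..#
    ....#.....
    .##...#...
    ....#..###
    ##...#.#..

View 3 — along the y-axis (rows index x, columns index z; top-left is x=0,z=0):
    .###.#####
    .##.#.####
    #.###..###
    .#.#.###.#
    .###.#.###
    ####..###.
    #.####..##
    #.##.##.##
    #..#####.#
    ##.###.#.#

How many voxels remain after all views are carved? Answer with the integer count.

before carving: 1000 voxels (10×10×10)
V1 z: intersect with XY mask (73 set) -- 730 left
V2 x: intersect with YZ mask (36 set) -- 264 left
V3 y: intersect with XZ mask (70 set) -- 173 left

173 voxels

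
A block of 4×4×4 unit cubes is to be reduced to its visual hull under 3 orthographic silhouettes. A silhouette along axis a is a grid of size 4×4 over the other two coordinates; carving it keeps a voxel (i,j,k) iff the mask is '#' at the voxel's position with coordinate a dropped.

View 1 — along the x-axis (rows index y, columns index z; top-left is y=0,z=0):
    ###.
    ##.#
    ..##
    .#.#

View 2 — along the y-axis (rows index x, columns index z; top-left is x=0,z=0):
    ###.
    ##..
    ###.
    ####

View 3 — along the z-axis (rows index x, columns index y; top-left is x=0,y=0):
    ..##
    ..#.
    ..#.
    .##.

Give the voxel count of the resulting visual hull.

remaining voxels: 8

start: 4×4×4 = 64 voxels
V1 x: intersect with YZ mask (10 set) -- 40 left
V2 y: intersect with XZ mask (12 set) -- 29 left
V3 z: intersect with XY mask (6 set) -- 8 left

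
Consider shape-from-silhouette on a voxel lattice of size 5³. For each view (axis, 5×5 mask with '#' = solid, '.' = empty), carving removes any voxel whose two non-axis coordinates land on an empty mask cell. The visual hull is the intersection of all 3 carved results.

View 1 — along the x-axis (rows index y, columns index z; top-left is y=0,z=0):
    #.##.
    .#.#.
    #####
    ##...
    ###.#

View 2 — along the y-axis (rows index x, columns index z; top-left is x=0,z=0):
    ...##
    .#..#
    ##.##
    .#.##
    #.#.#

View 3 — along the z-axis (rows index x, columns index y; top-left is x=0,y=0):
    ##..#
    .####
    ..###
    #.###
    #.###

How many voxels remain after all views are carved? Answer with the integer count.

initial block: 5^3 = 125
step 1: project along x, AND mask (16/25) → |grid| = 80
step 2: project along y, AND mask (14/25) → |grid| = 42
step 3: project along z, AND mask (18/25) → |grid| = 34

remaining voxels: 34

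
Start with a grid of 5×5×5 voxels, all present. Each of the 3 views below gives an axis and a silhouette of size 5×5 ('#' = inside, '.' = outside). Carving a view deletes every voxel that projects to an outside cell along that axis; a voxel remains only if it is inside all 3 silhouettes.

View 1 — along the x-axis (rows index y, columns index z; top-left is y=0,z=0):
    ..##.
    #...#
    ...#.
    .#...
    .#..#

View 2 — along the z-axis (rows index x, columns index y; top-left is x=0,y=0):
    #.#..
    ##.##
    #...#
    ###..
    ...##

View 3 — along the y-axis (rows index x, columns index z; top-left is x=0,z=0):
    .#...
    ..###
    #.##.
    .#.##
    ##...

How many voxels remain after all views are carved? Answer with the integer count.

initial block: 5^3 = 125
  1. axis=0 (YZ plane), |mask|=8  ⇒  voxels=40
  2. axis=2 (XY plane), |mask|=13  ⇒  voxels=22
  3. axis=1 (XZ plane), |mask|=12  ⇒  voxels=11

|visual hull| = 11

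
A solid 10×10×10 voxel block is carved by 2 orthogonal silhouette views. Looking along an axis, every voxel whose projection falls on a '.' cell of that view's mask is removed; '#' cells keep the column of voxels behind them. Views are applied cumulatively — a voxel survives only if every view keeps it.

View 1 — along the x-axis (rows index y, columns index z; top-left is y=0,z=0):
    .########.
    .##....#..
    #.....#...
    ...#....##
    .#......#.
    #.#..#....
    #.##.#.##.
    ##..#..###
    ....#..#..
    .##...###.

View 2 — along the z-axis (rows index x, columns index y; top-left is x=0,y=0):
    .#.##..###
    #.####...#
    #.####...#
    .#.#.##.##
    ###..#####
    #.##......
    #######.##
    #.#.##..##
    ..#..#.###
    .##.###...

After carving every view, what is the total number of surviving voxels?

initial block: 10^3 = 1000
[1] x-view keeps 40 columns → grid now 400
[2] z-view keeps 60 columns → grid now 227

|visual hull| = 227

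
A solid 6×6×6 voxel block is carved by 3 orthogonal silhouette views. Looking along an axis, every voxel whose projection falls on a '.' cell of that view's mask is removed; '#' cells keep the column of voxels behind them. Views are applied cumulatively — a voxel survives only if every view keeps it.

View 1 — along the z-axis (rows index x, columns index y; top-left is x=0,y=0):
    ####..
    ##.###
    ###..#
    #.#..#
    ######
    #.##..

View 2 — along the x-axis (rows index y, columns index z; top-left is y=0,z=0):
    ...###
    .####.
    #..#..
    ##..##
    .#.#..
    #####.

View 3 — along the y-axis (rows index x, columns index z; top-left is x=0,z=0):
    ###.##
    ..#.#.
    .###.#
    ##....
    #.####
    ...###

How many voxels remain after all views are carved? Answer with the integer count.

|visual hull| = 50

before carving: 216 voxels (6×6×6)
[1] z-view keeps 25 columns → grid now 150
[2] x-view keeps 20 columns → grid now 84
[3] y-view keeps 21 columns → grid now 50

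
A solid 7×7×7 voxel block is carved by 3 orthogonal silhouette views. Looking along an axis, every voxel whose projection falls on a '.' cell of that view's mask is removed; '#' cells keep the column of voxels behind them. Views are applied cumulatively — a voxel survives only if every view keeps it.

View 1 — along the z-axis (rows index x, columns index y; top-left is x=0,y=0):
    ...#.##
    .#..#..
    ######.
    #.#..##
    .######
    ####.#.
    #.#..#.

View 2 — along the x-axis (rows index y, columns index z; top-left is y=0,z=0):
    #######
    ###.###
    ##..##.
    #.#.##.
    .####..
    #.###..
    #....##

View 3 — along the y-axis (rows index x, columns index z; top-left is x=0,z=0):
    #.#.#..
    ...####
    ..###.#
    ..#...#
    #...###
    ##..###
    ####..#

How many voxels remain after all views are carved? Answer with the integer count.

full grid |V| = 343
[1] z-view keeps 29 columns → grid now 203
[2] x-view keeps 32 columns → grid now 133
[3] y-view keeps 27 columns → grid now 77

voxel count = 77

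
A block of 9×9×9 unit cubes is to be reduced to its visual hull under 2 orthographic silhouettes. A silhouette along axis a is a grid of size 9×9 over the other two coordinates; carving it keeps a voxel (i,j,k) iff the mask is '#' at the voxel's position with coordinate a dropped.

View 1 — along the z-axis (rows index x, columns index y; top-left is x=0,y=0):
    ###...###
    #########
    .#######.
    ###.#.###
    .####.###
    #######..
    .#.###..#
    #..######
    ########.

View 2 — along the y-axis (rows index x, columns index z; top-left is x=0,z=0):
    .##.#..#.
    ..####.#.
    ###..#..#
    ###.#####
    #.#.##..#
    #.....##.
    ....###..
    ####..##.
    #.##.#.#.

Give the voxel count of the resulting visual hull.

|visual hull| = 313

full grid |V| = 729
carve view 1 (along z, XY-mask fill 63/81): 567 voxels remain
carve view 2 (along y, XZ-mask fill 44/81): 313 voxels remain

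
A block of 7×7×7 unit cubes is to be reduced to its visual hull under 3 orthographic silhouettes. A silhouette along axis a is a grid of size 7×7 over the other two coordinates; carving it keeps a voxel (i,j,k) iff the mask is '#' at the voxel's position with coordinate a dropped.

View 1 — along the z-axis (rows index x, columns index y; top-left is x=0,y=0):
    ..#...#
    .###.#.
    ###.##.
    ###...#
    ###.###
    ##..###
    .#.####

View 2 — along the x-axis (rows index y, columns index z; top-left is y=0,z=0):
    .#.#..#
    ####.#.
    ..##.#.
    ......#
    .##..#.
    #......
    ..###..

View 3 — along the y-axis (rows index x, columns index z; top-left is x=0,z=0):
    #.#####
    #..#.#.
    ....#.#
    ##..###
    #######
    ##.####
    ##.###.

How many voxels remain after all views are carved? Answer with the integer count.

|visual hull| = 59

initial block: 7^3 = 343
carve view 1 (along z, XY-mask fill 31/49): 217 voxels remain
carve view 2 (along x, YZ-mask fill 19/49): 91 voxels remain
carve view 3 (along y, XZ-mask fill 34/49): 59 voxels remain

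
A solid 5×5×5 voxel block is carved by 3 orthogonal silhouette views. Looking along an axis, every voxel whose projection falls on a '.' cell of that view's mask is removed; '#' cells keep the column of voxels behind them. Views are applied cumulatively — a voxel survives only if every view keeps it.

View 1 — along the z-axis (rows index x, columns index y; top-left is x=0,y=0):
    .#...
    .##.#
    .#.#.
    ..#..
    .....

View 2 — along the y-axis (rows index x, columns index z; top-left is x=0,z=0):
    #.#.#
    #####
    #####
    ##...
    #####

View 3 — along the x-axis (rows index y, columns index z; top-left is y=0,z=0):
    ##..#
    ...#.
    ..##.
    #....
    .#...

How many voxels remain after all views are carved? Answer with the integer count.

full grid |V| = 125
carve view 1 (along z, XY-mask fill 7/25): 35 voxels remain
carve view 2 (along y, XZ-mask fill 20/25): 30 voxels remain
carve view 3 (along x, YZ-mask fill 8/25): 6 voxels remain

voxel count = 6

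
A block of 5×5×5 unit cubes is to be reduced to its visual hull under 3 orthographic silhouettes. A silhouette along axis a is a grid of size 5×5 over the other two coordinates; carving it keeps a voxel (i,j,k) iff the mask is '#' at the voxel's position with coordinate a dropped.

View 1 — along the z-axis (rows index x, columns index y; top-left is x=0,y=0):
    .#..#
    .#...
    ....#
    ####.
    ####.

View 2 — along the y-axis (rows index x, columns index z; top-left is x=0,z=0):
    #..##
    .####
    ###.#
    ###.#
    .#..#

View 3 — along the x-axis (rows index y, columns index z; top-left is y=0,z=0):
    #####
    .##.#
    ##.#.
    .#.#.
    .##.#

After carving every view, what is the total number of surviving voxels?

voxel count = 24

full grid |V| = 125
  1. axis=2 (XY plane), |mask|=12  ⇒  voxels=60
  2. axis=1 (XZ plane), |mask|=17  ⇒  voxels=38
  3. axis=0 (YZ plane), |mask|=16  ⇒  voxels=24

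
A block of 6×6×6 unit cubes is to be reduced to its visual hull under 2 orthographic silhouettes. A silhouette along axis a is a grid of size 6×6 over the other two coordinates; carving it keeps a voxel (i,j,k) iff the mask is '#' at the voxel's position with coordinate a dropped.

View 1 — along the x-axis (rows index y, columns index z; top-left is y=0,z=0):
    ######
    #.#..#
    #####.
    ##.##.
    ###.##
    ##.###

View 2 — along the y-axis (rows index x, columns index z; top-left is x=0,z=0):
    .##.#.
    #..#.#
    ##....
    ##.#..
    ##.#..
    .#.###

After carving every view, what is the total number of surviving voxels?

87 voxels

initial block: 6^3 = 216
V1 x: intersect with YZ mask (28 set) -- 168 left
V2 y: intersect with XZ mask (18 set) -- 87 left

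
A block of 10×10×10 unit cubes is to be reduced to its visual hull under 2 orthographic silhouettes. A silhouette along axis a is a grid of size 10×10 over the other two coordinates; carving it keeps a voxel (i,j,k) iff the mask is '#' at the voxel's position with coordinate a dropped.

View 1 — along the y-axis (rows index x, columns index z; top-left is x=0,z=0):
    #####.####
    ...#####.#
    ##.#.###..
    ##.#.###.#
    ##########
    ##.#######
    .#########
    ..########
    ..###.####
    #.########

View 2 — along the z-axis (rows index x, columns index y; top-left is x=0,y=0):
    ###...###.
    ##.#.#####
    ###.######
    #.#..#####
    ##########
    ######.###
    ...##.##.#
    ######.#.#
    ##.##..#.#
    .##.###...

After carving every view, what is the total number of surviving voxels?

start: 10×10×10 = 1000 voxels
after view 1 [y-axis, 80 of 100 cells solid] → remaining = 800
after view 2 [z-axis, 73 of 100 cells solid] → remaining = 582

|visual hull| = 582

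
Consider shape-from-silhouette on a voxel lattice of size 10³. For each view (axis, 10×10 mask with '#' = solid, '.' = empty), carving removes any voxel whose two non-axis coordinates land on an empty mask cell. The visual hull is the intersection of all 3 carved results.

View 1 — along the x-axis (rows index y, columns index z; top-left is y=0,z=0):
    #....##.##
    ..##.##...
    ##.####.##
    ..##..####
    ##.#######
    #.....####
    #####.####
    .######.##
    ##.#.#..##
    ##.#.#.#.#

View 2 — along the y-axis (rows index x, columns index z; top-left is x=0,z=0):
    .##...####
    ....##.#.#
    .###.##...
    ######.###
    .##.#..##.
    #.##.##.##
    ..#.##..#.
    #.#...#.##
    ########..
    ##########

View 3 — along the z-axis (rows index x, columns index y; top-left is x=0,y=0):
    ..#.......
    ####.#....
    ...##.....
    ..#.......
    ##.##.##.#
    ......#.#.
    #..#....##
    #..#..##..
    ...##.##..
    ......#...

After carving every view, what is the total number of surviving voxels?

full grid |V| = 1000
step 1: project along x, AND mask (66/100) → |grid| = 660
step 2: project along y, AND mask (63/100) → |grid| = 408
step 3: project along z, AND mask (31/100) → |grid| = 116

116 voxels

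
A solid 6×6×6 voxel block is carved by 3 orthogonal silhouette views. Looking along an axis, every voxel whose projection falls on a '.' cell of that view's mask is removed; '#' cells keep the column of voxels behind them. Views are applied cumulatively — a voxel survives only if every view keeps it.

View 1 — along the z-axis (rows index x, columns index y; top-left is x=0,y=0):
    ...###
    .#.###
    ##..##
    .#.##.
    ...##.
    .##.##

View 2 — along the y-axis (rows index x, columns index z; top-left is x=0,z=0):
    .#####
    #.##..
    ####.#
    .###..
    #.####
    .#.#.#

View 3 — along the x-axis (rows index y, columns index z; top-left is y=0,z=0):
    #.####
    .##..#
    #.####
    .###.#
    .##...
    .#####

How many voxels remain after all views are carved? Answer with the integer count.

before carving: 216 voxels (6×6×6)
V1 z: intersect with XY mask (20 set) -- 120 left
V2 y: intersect with XZ mask (24 set) -- 78 left
V3 x: intersect with YZ mask (24 set) -- 49 left

|visual hull| = 49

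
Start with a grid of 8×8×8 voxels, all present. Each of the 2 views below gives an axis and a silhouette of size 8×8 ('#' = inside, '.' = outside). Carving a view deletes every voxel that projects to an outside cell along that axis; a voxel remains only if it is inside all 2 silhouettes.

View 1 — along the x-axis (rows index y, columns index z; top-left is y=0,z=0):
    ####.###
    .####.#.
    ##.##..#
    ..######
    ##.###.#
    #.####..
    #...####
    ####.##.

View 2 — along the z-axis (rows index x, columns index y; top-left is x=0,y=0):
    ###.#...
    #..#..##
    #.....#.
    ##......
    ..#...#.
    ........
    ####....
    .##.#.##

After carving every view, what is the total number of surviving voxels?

before carving: 512 voxels (8×8×8)
after view 1 [x-axis, 45 of 64 cells solid] → remaining = 360
after view 2 [z-axis, 23 of 64 cells solid] → remaining = 131

remaining voxels: 131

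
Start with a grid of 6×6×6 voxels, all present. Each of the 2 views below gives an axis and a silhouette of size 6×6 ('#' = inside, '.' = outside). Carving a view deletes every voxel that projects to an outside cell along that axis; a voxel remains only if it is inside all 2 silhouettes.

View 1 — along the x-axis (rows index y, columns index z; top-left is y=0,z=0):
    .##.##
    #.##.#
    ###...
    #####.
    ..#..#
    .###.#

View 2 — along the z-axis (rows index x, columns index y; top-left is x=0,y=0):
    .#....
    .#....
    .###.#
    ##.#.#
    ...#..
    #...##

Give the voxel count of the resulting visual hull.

initial block: 6^3 = 216
carve view 1 (along x, YZ-mask fill 22/36): 132 voxels remain
carve view 2 (along z, XY-mask fill 14/36): 56 voxels remain

56 voxels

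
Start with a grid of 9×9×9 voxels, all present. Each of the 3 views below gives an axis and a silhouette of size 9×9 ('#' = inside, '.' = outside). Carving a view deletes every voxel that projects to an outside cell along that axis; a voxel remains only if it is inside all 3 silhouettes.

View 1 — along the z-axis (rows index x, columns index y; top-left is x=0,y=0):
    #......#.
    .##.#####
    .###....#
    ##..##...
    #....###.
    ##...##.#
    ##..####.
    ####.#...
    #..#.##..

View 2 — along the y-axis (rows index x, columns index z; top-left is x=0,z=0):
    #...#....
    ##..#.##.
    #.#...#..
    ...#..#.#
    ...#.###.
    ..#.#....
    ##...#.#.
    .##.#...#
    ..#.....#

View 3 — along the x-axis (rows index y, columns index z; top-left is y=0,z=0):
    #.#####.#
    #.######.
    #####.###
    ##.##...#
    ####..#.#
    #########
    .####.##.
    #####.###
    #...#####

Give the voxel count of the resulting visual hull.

|visual hull| = 114

full grid |V| = 729
V1 z: intersect with XY mask (41 set) -- 369 left
V2 y: intersect with XZ mask (29 set) -- 141 left
V3 x: intersect with YZ mask (62 set) -- 114 left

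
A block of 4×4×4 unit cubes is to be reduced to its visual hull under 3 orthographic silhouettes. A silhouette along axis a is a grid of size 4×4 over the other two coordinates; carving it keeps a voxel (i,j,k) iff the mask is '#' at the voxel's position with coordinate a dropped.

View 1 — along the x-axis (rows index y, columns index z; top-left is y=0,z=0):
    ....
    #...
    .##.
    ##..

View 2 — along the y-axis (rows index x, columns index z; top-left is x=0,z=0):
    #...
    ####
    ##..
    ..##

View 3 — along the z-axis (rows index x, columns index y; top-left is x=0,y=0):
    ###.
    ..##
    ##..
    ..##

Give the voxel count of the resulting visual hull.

start: 4×4×4 = 64 voxels
[1] x-view keeps 5 columns → grid now 20
[2] y-view keeps 9 columns → grid now 12
[3] z-view keeps 9 columns → grid now 7

voxel count = 7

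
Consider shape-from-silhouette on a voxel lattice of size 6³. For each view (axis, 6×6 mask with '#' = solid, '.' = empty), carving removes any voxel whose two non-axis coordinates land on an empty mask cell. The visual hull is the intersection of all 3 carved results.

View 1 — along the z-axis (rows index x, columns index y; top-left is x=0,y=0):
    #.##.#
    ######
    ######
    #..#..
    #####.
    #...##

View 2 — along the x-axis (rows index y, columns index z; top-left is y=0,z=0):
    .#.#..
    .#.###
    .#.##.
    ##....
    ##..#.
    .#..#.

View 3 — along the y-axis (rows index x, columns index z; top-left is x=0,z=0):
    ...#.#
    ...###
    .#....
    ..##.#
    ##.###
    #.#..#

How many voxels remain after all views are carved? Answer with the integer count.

before carving: 216 voxels (6×6×6)
step 1: project along z, AND mask (26/36) → |grid| = 156
step 2: project along x, AND mask (16/36) → |grid| = 66
step 3: project along y, AND mask (17/36) → |grid| = 32

|visual hull| = 32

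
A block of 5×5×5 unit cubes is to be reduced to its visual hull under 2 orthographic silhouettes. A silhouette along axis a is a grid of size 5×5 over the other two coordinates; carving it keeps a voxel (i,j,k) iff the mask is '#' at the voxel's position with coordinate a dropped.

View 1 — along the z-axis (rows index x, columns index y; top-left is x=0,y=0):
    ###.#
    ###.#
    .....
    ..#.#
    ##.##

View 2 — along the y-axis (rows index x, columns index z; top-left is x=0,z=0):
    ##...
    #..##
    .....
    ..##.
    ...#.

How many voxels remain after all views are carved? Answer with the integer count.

initial block: 5^3 = 125
[1] z-view keeps 14 columns → grid now 70
[2] y-view keeps 8 columns → grid now 28

remaining voxels: 28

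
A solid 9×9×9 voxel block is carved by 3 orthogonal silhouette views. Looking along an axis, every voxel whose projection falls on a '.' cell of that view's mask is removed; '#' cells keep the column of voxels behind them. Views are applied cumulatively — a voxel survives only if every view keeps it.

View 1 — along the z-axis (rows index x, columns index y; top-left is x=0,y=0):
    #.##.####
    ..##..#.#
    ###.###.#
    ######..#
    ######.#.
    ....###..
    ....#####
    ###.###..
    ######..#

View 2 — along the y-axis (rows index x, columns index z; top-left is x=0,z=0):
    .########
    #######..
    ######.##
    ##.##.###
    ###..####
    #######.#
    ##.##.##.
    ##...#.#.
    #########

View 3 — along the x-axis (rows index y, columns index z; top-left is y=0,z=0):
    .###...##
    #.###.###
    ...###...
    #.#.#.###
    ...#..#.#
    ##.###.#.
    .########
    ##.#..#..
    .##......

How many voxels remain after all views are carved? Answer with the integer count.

full grid |V| = 729
after view 1 [z-axis, 53 of 81 cells solid] → remaining = 477
after view 2 [y-axis, 64 of 81 cells solid] → remaining = 379
after view 3 [x-axis, 44 of 81 cells solid] → remaining = 203

remaining voxels: 203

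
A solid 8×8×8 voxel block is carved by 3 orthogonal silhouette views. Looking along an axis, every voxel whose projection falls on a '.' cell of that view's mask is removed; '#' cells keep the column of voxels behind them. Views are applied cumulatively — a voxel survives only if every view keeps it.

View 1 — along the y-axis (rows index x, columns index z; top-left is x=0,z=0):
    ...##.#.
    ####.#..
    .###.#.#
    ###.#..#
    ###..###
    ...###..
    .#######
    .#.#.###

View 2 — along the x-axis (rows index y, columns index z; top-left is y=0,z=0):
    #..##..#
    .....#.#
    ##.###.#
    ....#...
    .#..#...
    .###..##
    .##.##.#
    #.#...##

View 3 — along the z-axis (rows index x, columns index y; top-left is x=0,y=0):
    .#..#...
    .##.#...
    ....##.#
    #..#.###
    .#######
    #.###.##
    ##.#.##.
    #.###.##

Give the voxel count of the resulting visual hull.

84 voxels

before carving: 512 voxels (8×8×8)
[1] y-view keeps 39 columns → grid now 312
[2] x-view keeps 29 columns → grid now 142
[3] z-view keeps 37 columns → grid now 84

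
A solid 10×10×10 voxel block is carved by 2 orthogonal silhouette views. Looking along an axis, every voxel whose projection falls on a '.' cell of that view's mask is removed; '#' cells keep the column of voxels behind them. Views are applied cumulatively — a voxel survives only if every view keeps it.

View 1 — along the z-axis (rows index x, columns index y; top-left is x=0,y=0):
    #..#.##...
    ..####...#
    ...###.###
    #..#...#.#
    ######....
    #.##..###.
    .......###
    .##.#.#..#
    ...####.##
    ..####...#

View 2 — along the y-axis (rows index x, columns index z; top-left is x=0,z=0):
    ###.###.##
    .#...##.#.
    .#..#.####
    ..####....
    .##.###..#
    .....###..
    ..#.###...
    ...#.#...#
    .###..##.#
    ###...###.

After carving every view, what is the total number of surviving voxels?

remaining voxels: 251

initial block: 10^3 = 1000
[1] z-view keeps 50 columns → grid now 500
[2] y-view keeps 50 columns → grid now 251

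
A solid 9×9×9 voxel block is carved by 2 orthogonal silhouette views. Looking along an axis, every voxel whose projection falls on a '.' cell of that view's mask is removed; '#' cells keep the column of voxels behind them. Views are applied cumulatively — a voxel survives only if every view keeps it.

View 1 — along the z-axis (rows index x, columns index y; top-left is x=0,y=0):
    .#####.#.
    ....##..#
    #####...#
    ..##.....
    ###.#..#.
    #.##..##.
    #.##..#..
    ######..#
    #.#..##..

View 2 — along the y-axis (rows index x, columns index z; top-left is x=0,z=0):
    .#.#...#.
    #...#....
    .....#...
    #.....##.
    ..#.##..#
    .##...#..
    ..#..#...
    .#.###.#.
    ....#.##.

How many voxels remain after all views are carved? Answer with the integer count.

before carving: 729 voxels (9×9×9)
[1] z-view keeps 42 columns → grid now 378
[2] y-view keeps 26 columns → grid now 126

voxel count = 126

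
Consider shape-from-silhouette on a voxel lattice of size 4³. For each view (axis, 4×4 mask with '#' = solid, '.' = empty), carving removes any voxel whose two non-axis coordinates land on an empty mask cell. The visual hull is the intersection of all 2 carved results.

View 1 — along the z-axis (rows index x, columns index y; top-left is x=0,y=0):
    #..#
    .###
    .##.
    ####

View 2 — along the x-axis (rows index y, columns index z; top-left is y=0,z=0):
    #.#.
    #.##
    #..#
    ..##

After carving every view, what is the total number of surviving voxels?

remaining voxels: 25

initial block: 4^3 = 64
step 1: project along z, AND mask (11/16) → |grid| = 44
step 2: project along x, AND mask (9/16) → |grid| = 25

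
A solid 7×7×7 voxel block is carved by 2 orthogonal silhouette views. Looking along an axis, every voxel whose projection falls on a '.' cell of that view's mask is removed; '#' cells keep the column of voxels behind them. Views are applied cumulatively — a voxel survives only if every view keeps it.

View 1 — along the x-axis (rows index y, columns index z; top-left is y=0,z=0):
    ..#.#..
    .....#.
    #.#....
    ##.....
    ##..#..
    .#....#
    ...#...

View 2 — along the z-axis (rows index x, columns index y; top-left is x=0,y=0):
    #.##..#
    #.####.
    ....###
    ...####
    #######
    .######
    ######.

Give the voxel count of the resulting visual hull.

before carving: 343 voxels (7×7×7)
step 1: project along x, AND mask (13/49) → |grid| = 91
step 2: project along z, AND mask (35/49) → |grid| = 68

68 voxels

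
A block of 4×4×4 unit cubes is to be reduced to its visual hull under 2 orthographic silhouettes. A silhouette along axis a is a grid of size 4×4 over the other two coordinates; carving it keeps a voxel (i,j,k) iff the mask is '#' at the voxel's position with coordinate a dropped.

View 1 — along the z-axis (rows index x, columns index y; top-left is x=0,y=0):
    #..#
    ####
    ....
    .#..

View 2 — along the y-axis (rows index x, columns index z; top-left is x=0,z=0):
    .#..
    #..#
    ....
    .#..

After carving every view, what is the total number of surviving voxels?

start: 4×4×4 = 64 voxels
after view 1 [z-axis, 7 of 16 cells solid] → remaining = 28
after view 2 [y-axis, 4 of 16 cells solid] → remaining = 11

11 voxels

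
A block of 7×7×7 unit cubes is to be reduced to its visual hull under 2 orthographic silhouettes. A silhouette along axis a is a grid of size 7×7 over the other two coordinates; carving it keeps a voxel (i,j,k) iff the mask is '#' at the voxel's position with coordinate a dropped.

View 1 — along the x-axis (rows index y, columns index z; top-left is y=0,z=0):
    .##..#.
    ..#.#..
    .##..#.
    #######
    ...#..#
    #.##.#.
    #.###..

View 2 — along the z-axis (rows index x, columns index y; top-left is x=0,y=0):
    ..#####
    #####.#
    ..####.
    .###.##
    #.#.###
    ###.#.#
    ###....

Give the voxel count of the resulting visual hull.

start: 7×7×7 = 343 voxels
after view 1 [x-axis, 25 of 49 cells solid] → remaining = 175
after view 2 [z-axis, 33 of 49 cells solid] → remaining = 115

remaining voxels: 115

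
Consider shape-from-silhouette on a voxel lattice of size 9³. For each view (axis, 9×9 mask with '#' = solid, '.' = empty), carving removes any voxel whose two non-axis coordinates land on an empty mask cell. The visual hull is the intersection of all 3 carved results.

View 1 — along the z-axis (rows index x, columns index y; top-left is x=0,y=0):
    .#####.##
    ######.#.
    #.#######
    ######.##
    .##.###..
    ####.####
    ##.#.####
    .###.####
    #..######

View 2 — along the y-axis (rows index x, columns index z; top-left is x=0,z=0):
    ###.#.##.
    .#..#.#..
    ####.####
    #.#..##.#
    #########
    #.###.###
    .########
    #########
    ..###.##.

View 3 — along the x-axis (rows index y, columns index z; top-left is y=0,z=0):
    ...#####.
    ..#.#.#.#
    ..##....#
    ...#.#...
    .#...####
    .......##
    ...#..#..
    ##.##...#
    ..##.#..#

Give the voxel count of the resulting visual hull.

voxel count = 161

full grid |V| = 729
step 1: project along z, AND mask (64/81) → |grid| = 576
step 2: project along y, AND mask (60/81) → |grid| = 422
step 3: project along x, AND mask (32/81) → |grid| = 161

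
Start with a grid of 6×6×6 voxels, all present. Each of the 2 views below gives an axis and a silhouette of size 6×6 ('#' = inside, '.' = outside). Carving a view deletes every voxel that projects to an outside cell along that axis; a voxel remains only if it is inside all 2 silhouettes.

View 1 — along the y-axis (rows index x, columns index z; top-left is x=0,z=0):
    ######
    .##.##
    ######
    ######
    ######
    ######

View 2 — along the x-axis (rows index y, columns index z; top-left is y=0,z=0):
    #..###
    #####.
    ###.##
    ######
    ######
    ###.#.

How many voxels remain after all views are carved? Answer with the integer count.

170 voxels

start: 6×6×6 = 216 voxels
V1 y: intersect with XZ mask (34 set) -- 204 left
V2 x: intersect with YZ mask (30 set) -- 170 left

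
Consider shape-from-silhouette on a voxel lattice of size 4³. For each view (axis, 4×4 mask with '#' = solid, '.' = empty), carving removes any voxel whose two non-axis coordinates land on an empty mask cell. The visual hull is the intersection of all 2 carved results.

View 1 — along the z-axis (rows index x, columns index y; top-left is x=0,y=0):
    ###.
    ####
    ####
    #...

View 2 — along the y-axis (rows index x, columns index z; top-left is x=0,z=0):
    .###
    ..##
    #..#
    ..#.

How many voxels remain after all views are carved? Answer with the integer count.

|visual hull| = 26

full grid |V| = 64
[1] z-view keeps 12 columns → grid now 48
[2] y-view keeps 8 columns → grid now 26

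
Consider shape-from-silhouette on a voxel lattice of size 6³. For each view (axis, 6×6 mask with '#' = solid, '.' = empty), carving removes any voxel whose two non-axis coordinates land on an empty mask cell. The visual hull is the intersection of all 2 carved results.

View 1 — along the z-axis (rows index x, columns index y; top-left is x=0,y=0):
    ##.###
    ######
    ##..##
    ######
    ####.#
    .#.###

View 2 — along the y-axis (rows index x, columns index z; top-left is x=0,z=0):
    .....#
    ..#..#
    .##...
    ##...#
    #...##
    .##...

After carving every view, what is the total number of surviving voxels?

initial block: 6^3 = 216
after view 1 [z-axis, 30 of 36 cells solid] → remaining = 180
after view 2 [y-axis, 13 of 36 cells solid] → remaining = 66

|visual hull| = 66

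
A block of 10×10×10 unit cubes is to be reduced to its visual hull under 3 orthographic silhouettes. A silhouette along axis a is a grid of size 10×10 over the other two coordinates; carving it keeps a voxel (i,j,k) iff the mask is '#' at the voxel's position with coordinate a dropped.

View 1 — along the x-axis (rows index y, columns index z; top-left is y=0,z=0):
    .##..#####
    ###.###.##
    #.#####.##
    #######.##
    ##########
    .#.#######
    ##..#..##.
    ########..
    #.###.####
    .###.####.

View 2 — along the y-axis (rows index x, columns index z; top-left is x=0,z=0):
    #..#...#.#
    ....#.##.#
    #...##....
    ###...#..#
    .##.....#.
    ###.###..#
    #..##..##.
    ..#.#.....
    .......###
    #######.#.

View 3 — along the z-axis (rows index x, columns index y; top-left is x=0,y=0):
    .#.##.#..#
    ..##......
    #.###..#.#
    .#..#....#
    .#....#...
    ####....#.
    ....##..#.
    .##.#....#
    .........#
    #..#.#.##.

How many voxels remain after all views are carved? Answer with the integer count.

voxel count = 136

start: 10×10×10 = 1000 voxels
carve view 1 (along x, YZ-mask fill 78/100): 780 voxels remain
carve view 2 (along y, XZ-mask fill 44/100): 342 voxels remain
carve view 3 (along z, XY-mask fill 36/100): 136 voxels remain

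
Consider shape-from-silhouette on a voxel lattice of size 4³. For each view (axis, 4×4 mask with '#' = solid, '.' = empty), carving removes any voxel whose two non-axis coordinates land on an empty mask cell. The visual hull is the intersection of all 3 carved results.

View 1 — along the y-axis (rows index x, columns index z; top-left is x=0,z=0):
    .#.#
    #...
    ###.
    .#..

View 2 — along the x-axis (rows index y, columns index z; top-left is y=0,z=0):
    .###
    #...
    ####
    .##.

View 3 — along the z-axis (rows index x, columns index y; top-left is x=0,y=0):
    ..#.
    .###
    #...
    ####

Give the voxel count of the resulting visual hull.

initial block: 4^3 = 64
V1 y: intersect with XZ mask (7 set) -- 28 left
V2 x: intersect with YZ mask (10 set) -- 18 left
V3 z: intersect with XY mask (9 set) -- 9 left

voxel count = 9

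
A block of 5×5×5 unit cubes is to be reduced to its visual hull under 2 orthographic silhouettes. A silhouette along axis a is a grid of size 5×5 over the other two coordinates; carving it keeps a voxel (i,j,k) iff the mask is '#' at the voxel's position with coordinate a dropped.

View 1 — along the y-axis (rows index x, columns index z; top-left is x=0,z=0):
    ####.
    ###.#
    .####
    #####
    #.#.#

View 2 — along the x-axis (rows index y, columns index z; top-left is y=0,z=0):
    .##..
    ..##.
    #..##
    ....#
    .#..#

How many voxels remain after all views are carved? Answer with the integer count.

40 voxels

full grid |V| = 125
  1. axis=1 (XZ plane), |mask|=20  ⇒  voxels=100
  2. axis=0 (YZ plane), |mask|=10  ⇒  voxels=40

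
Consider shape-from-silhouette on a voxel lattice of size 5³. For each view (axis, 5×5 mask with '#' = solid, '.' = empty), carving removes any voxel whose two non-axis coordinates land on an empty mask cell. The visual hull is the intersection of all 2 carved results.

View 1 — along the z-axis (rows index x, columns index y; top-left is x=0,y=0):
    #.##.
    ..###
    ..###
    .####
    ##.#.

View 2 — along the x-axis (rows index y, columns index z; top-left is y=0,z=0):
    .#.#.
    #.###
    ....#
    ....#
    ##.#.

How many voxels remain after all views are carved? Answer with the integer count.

30 voxels

start: 5×5×5 = 125 voxels
V1 z: intersect with XY mask (16 set) -- 80 left
V2 x: intersect with YZ mask (11 set) -- 30 left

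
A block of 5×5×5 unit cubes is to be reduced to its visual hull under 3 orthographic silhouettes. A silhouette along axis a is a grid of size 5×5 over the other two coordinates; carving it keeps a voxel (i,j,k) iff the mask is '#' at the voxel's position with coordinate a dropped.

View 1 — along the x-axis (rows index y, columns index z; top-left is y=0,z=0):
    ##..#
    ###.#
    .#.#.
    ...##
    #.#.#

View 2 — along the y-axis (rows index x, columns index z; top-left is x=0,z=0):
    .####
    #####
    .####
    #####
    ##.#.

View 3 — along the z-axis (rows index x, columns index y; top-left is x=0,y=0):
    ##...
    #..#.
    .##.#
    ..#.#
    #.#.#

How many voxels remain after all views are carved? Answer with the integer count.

full grid |V| = 125
step 1: project along x, AND mask (14/25) → |grid| = 70
step 2: project along y, AND mask (21/25) → |grid| = 58
step 3: project along z, AND mask (12/25) → |grid| = 27

27 voxels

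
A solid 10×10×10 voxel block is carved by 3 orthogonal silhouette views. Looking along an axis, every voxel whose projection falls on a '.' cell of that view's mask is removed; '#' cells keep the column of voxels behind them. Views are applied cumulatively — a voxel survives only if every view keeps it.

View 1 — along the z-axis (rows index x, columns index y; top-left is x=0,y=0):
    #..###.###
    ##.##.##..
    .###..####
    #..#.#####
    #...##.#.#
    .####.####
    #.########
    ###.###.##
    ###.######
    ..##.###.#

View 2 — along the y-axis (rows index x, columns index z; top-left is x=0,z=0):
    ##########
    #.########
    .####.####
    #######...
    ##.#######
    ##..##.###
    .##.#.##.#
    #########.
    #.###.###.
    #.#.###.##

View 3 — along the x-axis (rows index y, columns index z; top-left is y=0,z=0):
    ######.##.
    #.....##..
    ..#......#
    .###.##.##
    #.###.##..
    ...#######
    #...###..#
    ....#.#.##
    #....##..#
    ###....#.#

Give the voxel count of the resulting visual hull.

before carving: 1000 voxels (10×10×10)
[1] z-view keeps 72 columns → grid now 720
[2] y-view keeps 79 columns → grid now 561
[3] x-view keeps 51 columns → grid now 294

|visual hull| = 294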